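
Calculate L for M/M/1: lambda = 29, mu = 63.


rho = 29/63; L = rho/(1-rho) = 0.85

0.85


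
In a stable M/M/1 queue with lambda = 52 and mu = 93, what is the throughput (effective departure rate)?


For a stable queue (lambda < mu), throughput = lambda = 52 per hour

52 per hour


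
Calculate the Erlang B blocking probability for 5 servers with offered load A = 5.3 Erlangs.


B(N,A) = (A^N/N!) / sum(A^k/k!, k=0..N) with N=5, A=5.3 = 0.3087

0.3087


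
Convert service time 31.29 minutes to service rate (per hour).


mu = 60 / avg_service_time = 60 / 31.29 = 1.92 per hour

1.92 per hour


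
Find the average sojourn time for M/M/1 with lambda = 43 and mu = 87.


W = 1/(mu - lambda) = 1/(87 - 43) = 0.0227 hours

0.0227 hours


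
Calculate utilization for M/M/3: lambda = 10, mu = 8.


rho = lambda/(c*mu) = 10/(3*8) = 0.4167

0.4167


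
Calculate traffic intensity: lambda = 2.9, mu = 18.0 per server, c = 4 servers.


rho = lambda / (c * mu) = 2.9 / (4 * 18.0) = 0.0403

0.0403


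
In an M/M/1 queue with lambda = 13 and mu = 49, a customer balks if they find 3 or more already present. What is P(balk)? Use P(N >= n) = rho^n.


P(N >= 3) = rho^3 = (13/49)^3 = 0.0187

0.0187


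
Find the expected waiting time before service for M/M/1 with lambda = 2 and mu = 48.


rho = 2/48; Wq = rho/(mu - lambda) = 0.0009 hours

0.0009 hours


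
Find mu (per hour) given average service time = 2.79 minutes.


mu = 60 / avg_service_time = 60 / 2.79 = 21.51 per hour

21.51 per hour


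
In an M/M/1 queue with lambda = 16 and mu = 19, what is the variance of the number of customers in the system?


rho = 16/19; Var(N) = rho/(1-rho)^2 = 33.78

33.78


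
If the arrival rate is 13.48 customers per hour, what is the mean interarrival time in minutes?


Mean interarrival time = 60/lambda = 60/13.48 = 4.45 minutes

4.45 minutes


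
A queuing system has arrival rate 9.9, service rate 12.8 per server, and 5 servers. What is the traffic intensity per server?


rho = lambda / (c * mu) = 9.9 / (5 * 12.8) = 0.1547

0.1547


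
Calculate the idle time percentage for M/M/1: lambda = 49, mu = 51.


Idle fraction = (1 - rho) * 100 = (1 - 49/51) * 100 = 3.9%

3.9%


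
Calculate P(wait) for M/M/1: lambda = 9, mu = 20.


P(wait) = rho = lambda/mu = 9/20 = 0.45

0.45


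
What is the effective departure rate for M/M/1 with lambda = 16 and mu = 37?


For a stable queue (lambda < mu), throughput = lambda = 16 per hour

16 per hour


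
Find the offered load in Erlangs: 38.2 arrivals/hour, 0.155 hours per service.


Offered load a = lambda * E[S] = 38.2 * 0.155 = 5.92 Erlangs

5.92 Erlangs


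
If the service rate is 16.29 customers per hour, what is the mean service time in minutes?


Mean service time = 60/mu = 60/16.29 = 3.68 minutes

3.68 minutes


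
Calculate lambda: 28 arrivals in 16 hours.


lambda = total arrivals / time = 28 / 16 = 1.75 per hour

1.75 per hour


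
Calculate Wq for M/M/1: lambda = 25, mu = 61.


rho = 25/61; Wq = rho/(mu - lambda) = 0.0114 hours

0.0114 hours


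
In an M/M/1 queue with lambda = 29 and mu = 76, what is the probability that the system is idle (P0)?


P0 = 1 - rho = 1 - 29/76 = 0.6184

0.6184


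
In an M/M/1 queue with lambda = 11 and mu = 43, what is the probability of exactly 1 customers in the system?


rho = 11/43; P(n) = (1-rho)*rho^n = (1-11/43)*(11/43)^1 = 0.1904

0.1904


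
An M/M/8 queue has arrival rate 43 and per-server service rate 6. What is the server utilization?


rho = lambda/(c*mu) = 43/(8*6) = 0.8958

0.8958


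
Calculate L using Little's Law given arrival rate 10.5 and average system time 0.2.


L = lambda * W = 10.5 * 0.2 = 2.1

2.1


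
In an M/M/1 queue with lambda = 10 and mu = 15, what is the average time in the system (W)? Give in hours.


W = 1/(mu - lambda) = 1/(15 - 10) = 0.2 hours

0.2 hours


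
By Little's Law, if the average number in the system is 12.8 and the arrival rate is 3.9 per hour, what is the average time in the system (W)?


W = L / lambda = 12.8 / 3.9 = 3.2821 hours

3.2821 hours


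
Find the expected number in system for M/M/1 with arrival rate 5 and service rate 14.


rho = 5/14; L = rho/(1-rho) = 0.56

0.56


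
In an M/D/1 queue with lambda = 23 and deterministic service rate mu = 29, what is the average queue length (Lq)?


M/D/1: Lq = rho^2 / (2*(1-rho)) where rho = 23/29; Lq = 1.52

1.52


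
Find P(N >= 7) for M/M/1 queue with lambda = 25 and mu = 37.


P(N >= 7) = rho^7 = (25/37)^7 = 0.0643

0.0643


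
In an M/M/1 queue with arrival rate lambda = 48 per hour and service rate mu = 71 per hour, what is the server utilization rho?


rho = lambda/mu = 48/71 = 0.6761

0.6761


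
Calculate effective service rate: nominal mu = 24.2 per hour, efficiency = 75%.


Effective rate = mu * efficiency = 24.2 * 0.75 = 18.15 per hour

18.15 per hour


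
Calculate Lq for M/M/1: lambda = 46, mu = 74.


rho = 46/74; Lq = rho^2/(1-rho) = 1.02

1.02


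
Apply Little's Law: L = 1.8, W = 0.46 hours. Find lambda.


lambda = L / W = 1.8 / 0.46 = 3.91 per hour

3.91 per hour


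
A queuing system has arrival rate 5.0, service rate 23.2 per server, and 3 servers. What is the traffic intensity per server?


rho = lambda / (c * mu) = 5.0 / (3 * 23.2) = 0.0718

0.0718


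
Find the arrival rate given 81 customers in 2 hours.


lambda = total arrivals / time = 81 / 2 = 40.5 per hour

40.5 per hour


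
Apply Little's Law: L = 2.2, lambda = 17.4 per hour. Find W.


W = L / lambda = 2.2 / 17.4 = 0.1264 hours

0.1264 hours


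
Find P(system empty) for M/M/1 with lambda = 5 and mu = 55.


P0 = 1 - rho = 1 - 5/55 = 0.9091

0.9091


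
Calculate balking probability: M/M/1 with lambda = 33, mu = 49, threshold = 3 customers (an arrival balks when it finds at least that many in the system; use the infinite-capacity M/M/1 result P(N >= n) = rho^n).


P(N >= 3) = rho^3 = (33/49)^3 = 0.3055

0.3055


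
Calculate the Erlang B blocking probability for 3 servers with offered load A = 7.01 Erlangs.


B(N,A) = (A^N/N!) / sum(A^k/k!, k=0..N) with N=3, A=7.01 = 0.638

0.638


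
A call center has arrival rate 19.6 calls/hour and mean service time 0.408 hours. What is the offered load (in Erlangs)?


Offered load a = lambda * E[S] = 19.6 * 0.408 = 8.0 Erlangs

8.0 Erlangs


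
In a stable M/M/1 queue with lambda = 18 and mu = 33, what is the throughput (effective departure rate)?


For a stable queue (lambda < mu), throughput = lambda = 18 per hour

18 per hour


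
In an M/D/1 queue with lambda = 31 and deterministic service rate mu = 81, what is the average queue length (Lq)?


M/D/1: Lq = rho^2 / (2*(1-rho)) where rho = 31/81; Lq = 0.12

0.12


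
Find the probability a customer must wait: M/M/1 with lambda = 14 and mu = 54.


P(wait) = rho = lambda/mu = 14/54 = 0.2593

0.2593


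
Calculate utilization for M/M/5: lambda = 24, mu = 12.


rho = lambda/(c*mu) = 24/(5*12) = 0.4

0.4


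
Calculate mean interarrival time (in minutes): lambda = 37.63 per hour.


Mean interarrival time = 60/lambda = 60/37.63 = 1.59 minutes

1.59 minutes


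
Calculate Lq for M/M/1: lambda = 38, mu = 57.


rho = 38/57; Lq = rho^2/(1-rho) = 1.33

1.33


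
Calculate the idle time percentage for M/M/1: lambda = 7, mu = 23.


Idle fraction = (1 - rho) * 100 = (1 - 7/23) * 100 = 69.6%

69.6%


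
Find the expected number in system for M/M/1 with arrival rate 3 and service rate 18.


rho = 3/18; L = rho/(1-rho) = 0.2

0.2


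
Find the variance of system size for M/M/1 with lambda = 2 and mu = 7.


rho = 2/7; Var(N) = rho/(1-rho)^2 = 0.56

0.56


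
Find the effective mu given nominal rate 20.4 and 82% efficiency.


Effective rate = mu * efficiency = 20.4 * 0.82 = 16.73 per hour

16.73 per hour


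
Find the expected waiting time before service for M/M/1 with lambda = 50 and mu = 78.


rho = 50/78; Wq = rho/(mu - lambda) = 0.0229 hours

0.0229 hours


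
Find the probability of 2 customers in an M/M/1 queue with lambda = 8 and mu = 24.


rho = 8/24; P(n) = (1-rho)*rho^n = (1-8/24)*(8/24)^2 = 0.0741

0.0741


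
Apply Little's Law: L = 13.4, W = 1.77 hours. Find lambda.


lambda = L / W = 13.4 / 1.77 = 7.57 per hour

7.57 per hour


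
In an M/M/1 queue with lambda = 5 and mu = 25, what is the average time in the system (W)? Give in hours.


W = 1/(mu - lambda) = 1/(25 - 5) = 0.05 hours

0.05 hours


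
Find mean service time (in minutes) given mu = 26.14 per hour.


Mean service time = 60/mu = 60/26.14 = 2.3 minutes

2.3 minutes


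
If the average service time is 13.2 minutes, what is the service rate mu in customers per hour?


mu = 60 / avg_service_time = 60 / 13.2 = 4.55 per hour

4.55 per hour


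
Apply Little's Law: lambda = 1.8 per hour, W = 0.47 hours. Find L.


L = lambda * W = 1.8 * 0.47 = 0.85

0.85


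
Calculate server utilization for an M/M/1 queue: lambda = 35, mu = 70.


rho = lambda/mu = 35/70 = 0.5

0.5


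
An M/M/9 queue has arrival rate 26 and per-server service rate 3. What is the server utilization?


rho = lambda/(c*mu) = 26/(9*3) = 0.963

0.963


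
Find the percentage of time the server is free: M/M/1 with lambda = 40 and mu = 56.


Idle fraction = (1 - rho) * 100 = (1 - 40/56) * 100 = 28.6%

28.6%


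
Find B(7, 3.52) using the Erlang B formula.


B(N,A) = (A^N/N!) / sum(A^k/k!, k=0..N) with N=7, A=3.52 = 0.0404

0.0404


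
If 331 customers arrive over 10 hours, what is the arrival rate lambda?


lambda = total arrivals / time = 331 / 10 = 33.1 per hour

33.1 per hour


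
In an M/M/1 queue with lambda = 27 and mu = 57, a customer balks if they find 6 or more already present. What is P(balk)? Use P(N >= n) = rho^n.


P(N >= 6) = rho^6 = (27/57)^6 = 0.0113

0.0113


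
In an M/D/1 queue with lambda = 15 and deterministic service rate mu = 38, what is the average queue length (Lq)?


M/D/1: Lq = rho^2 / (2*(1-rho)) where rho = 15/38; Lq = 0.13

0.13


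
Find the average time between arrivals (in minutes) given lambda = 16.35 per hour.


Mean interarrival time = 60/lambda = 60/16.35 = 3.67 minutes

3.67 minutes


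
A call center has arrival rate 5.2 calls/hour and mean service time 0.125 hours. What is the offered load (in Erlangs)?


Offered load a = lambda * E[S] = 5.2 * 0.125 = 0.65 Erlangs

0.65 Erlangs


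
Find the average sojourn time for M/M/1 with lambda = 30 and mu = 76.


W = 1/(mu - lambda) = 1/(76 - 30) = 0.0217 hours

0.0217 hours


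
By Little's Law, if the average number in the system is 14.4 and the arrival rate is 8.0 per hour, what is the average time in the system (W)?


W = L / lambda = 14.4 / 8.0 = 1.8 hours

1.8 hours


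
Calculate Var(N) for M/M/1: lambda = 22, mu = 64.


rho = 22/64; Var(N) = rho/(1-rho)^2 = 0.8

0.8


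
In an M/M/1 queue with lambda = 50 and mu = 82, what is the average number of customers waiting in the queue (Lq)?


rho = 50/82; Lq = rho^2/(1-rho) = 0.95

0.95


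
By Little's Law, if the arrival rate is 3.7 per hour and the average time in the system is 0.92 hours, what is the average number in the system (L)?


L = lambda * W = 3.7 * 0.92 = 3.4

3.4


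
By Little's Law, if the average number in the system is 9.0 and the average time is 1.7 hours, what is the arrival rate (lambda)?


lambda = L / W = 9.0 / 1.7 = 5.29 per hour

5.29 per hour


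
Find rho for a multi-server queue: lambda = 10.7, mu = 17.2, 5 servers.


rho = lambda / (c * mu) = 10.7 / (5 * 17.2) = 0.1244

0.1244


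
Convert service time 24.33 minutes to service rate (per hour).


mu = 60 / avg_service_time = 60 / 24.33 = 2.47 per hour

2.47 per hour


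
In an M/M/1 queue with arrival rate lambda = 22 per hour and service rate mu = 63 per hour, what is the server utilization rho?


rho = lambda/mu = 22/63 = 0.3492

0.3492


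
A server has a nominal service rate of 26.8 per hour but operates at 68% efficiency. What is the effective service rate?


Effective rate = mu * efficiency = 26.8 * 0.68 = 18.22 per hour

18.22 per hour


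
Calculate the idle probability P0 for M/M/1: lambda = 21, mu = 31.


P0 = 1 - rho = 1 - 21/31 = 0.3226

0.3226


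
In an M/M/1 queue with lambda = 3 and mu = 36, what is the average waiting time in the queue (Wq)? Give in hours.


rho = 3/36; Wq = rho/(mu - lambda) = 0.0025 hours

0.0025 hours


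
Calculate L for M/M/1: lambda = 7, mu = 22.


rho = 7/22; L = rho/(1-rho) = 0.47

0.47


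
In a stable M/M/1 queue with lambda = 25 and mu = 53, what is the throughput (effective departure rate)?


For a stable queue (lambda < mu), throughput = lambda = 25 per hour

25 per hour


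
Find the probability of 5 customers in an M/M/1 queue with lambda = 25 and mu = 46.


rho = 25/46; P(n) = (1-rho)*rho^n = (1-25/46)*(25/46)^5 = 0.0216

0.0216


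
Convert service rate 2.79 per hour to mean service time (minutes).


Mean service time = 60/mu = 60/2.79 = 21.51 minutes

21.51 minutes


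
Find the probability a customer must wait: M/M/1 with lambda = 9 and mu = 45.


P(wait) = rho = lambda/mu = 9/45 = 0.2

0.2


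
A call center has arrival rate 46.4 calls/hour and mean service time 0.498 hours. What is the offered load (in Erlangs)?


Offered load a = lambda * E[S] = 46.4 * 0.498 = 23.11 Erlangs

23.11 Erlangs


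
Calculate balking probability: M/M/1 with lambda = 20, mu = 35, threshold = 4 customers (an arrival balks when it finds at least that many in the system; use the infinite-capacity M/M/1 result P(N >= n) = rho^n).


P(N >= 4) = rho^4 = (20/35)^4 = 0.1066

0.1066


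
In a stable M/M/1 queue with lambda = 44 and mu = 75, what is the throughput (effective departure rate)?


For a stable queue (lambda < mu), throughput = lambda = 44 per hour

44 per hour


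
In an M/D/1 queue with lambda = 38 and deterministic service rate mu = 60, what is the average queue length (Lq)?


M/D/1: Lq = rho^2 / (2*(1-rho)) where rho = 38/60; Lq = 0.55

0.55


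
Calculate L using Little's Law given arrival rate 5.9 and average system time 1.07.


L = lambda * W = 5.9 * 1.07 = 6.31

6.31


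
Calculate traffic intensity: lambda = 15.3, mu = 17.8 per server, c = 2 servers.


rho = lambda / (c * mu) = 15.3 / (2 * 17.8) = 0.4298

0.4298


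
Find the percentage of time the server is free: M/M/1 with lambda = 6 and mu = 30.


Idle fraction = (1 - rho) * 100 = (1 - 6/30) * 100 = 80.0%

80.0%


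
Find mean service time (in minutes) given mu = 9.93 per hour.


Mean service time = 60/mu = 60/9.93 = 6.04 minutes

6.04 minutes


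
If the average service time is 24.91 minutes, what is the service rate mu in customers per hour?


mu = 60 / avg_service_time = 60 / 24.91 = 2.41 per hour

2.41 per hour


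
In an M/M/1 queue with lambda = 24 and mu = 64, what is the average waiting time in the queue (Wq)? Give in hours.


rho = 24/64; Wq = rho/(mu - lambda) = 0.0094 hours

0.0094 hours


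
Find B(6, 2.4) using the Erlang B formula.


B(N,A) = (A^N/N!) / sum(A^k/k!, k=0..N) with N=6, A=2.4 = 0.0244

0.0244


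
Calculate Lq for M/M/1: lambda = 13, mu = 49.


rho = 13/49; Lq = rho^2/(1-rho) = 0.1

0.1


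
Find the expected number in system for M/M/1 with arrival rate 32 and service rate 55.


rho = 32/55; L = rho/(1-rho) = 1.39

1.39


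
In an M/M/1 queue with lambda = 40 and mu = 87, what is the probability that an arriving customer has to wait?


P(wait) = rho = lambda/mu = 40/87 = 0.4598

0.4598


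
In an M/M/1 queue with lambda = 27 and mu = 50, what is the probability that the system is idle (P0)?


P0 = 1 - rho = 1 - 27/50 = 0.46

0.46


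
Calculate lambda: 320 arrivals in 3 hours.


lambda = total arrivals / time = 320 / 3 = 106.67 per hour

106.67 per hour


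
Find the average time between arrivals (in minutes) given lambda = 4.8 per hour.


Mean interarrival time = 60/lambda = 60/4.8 = 12.5 minutes

12.5 minutes


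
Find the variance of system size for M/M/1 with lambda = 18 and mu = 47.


rho = 18/47; Var(N) = rho/(1-rho)^2 = 1.01

1.01


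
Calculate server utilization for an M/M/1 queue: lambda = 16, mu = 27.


rho = lambda/mu = 16/27 = 0.5926

0.5926


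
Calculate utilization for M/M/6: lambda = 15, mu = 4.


rho = lambda/(c*mu) = 15/(6*4) = 0.625

0.625


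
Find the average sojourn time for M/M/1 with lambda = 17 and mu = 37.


W = 1/(mu - lambda) = 1/(37 - 17) = 0.05 hours

0.05 hours


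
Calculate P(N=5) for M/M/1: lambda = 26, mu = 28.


rho = 26/28; P(n) = (1-rho)*rho^n = (1-26/28)*(26/28)^5 = 0.0493

0.0493


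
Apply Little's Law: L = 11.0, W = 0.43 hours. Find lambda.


lambda = L / W = 11.0 / 0.43 = 25.58 per hour

25.58 per hour


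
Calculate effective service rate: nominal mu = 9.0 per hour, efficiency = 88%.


Effective rate = mu * efficiency = 9.0 * 0.88 = 7.92 per hour

7.92 per hour


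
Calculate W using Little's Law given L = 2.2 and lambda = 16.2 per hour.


W = L / lambda = 2.2 / 16.2 = 0.1358 hours

0.1358 hours


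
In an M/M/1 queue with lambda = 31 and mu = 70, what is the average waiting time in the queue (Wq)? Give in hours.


rho = 31/70; Wq = rho/(mu - lambda) = 0.0114 hours

0.0114 hours


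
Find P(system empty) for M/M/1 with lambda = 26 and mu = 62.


P0 = 1 - rho = 1 - 26/62 = 0.5806

0.5806


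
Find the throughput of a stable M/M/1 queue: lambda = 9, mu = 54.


For a stable queue (lambda < mu), throughput = lambda = 9 per hour

9 per hour


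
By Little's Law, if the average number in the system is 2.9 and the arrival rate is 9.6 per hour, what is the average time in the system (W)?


W = L / lambda = 2.9 / 9.6 = 0.3021 hours

0.3021 hours


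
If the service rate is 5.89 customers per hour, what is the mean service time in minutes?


Mean service time = 60/mu = 60/5.89 = 10.19 minutes

10.19 minutes


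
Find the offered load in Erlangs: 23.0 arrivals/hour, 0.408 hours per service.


Offered load a = lambda * E[S] = 23.0 * 0.408 = 9.38 Erlangs

9.38 Erlangs


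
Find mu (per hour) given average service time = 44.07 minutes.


mu = 60 / avg_service_time = 60 / 44.07 = 1.36 per hour

1.36 per hour


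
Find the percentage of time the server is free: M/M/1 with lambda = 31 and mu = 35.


Idle fraction = (1 - rho) * 100 = (1 - 31/35) * 100 = 11.4%

11.4%


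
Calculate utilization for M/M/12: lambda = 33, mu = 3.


rho = lambda/(c*mu) = 33/(12*3) = 0.9167

0.9167


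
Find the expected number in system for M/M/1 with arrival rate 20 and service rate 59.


rho = 20/59; L = rho/(1-rho) = 0.51

0.51


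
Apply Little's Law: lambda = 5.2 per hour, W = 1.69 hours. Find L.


L = lambda * W = 5.2 * 1.69 = 8.79

8.79


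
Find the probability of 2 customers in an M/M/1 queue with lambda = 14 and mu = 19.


rho = 14/19; P(n) = (1-rho)*rho^n = (1-14/19)*(14/19)^2 = 0.1429

0.1429


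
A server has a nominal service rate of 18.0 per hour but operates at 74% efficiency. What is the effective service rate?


Effective rate = mu * efficiency = 18.0 * 0.74 = 13.32 per hour

13.32 per hour


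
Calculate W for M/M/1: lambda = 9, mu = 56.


W = 1/(mu - lambda) = 1/(56 - 9) = 0.0213 hours

0.0213 hours


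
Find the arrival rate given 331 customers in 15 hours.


lambda = total arrivals / time = 331 / 15 = 22.07 per hour

22.07 per hour


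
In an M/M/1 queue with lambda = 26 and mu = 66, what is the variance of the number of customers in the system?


rho = 26/66; Var(N) = rho/(1-rho)^2 = 1.07

1.07


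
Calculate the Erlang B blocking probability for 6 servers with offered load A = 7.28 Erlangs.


B(N,A) = (A^N/N!) / sum(A^k/k!, k=0..N) with N=6, A=7.28 = 0.3485

0.3485


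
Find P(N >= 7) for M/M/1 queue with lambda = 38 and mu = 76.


P(N >= 7) = rho^7 = (38/76)^7 = 0.0078

0.0078


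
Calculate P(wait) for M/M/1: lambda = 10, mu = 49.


P(wait) = rho = lambda/mu = 10/49 = 0.2041

0.2041


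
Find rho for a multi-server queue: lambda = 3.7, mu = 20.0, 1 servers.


rho = lambda / (c * mu) = 3.7 / (1 * 20.0) = 0.185

0.185


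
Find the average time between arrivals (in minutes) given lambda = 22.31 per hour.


Mean interarrival time = 60/lambda = 60/22.31 = 2.69 minutes

2.69 minutes


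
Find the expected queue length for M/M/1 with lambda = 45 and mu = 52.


rho = 45/52; Lq = rho^2/(1-rho) = 5.56

5.56


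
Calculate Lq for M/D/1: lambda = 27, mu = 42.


M/D/1: Lq = rho^2 / (2*(1-rho)) where rho = 27/42; Lq = 0.58

0.58


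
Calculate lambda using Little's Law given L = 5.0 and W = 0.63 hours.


lambda = L / W = 5.0 / 0.63 = 7.94 per hour

7.94 per hour


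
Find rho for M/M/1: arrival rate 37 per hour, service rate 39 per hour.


rho = lambda/mu = 37/39 = 0.9487

0.9487


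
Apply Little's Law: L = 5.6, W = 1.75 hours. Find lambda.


lambda = L / W = 5.6 / 1.75 = 3.2 per hour

3.2 per hour


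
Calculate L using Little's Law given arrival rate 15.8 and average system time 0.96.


L = lambda * W = 15.8 * 0.96 = 15.17

15.17


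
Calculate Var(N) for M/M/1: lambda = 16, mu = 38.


rho = 16/38; Var(N) = rho/(1-rho)^2 = 1.26

1.26


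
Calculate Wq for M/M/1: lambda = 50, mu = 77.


rho = 50/77; Wq = rho/(mu - lambda) = 0.0241 hours

0.0241 hours


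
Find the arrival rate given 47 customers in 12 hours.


lambda = total arrivals / time = 47 / 12 = 3.92 per hour

3.92 per hour


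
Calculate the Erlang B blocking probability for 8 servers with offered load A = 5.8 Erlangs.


B(N,A) = (A^N/N!) / sum(A^k/k!, k=0..N) with N=8, A=5.8 = 0.1109

0.1109


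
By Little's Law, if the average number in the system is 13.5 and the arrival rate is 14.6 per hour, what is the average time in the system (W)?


W = L / lambda = 13.5 / 14.6 = 0.9247 hours

0.9247 hours


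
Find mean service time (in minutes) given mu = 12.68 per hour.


Mean service time = 60/mu = 60/12.68 = 4.73 minutes

4.73 minutes


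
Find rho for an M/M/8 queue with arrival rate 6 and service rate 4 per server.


rho = lambda/(c*mu) = 6/(8*4) = 0.1875

0.1875


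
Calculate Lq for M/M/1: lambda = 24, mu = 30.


rho = 24/30; Lq = rho^2/(1-rho) = 3.2

3.2


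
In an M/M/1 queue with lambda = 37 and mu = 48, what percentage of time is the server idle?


Idle fraction = (1 - rho) * 100 = (1 - 37/48) * 100 = 22.9%

22.9%


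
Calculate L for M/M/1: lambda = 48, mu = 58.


rho = 48/58; L = rho/(1-rho) = 4.8

4.8


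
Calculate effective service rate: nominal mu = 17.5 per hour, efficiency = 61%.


Effective rate = mu * efficiency = 17.5 * 0.61 = 10.68 per hour

10.68 per hour


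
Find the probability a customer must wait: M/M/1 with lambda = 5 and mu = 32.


P(wait) = rho = lambda/mu = 5/32 = 0.1563

0.1563


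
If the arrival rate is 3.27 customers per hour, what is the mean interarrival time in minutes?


Mean interarrival time = 60/lambda = 60/3.27 = 18.35 minutes

18.35 minutes


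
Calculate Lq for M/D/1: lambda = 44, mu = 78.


M/D/1: Lq = rho^2 / (2*(1-rho)) where rho = 44/78; Lq = 0.37

0.37


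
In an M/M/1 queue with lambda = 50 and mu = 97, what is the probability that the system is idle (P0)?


P0 = 1 - rho = 1 - 50/97 = 0.4845

0.4845


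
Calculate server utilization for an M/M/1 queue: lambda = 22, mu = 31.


rho = lambda/mu = 22/31 = 0.7097

0.7097


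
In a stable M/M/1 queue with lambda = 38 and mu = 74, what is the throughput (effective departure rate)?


For a stable queue (lambda < mu), throughput = lambda = 38 per hour

38 per hour


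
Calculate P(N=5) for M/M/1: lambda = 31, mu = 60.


rho = 31/60; P(n) = (1-rho)*rho^n = (1-31/60)*(31/60)^5 = 0.0178

0.0178


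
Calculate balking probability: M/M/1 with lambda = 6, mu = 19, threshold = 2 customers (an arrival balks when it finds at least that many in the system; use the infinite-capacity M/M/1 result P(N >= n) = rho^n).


P(N >= 2) = rho^2 = (6/19)^2 = 0.0997

0.0997


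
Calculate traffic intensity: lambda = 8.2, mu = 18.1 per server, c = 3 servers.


rho = lambda / (c * mu) = 8.2 / (3 * 18.1) = 0.151

0.151


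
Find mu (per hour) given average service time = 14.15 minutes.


mu = 60 / avg_service_time = 60 / 14.15 = 4.24 per hour

4.24 per hour


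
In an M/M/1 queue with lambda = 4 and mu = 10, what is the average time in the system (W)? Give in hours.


W = 1/(mu - lambda) = 1/(10 - 4) = 0.1667 hours

0.1667 hours


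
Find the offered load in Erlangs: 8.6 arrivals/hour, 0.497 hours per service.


Offered load a = lambda * E[S] = 8.6 * 0.497 = 4.27 Erlangs

4.27 Erlangs


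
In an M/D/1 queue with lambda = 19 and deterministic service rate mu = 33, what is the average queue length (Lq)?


M/D/1: Lq = rho^2 / (2*(1-rho)) where rho = 19/33; Lq = 0.39

0.39


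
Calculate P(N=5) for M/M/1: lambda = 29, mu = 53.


rho = 29/53; P(n) = (1-rho)*rho^n = (1-29/53)*(29/53)^5 = 0.0222

0.0222


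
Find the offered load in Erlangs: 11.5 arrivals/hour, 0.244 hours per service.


Offered load a = lambda * E[S] = 11.5 * 0.244 = 2.81 Erlangs

2.81 Erlangs


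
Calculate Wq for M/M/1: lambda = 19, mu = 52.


rho = 19/52; Wq = rho/(mu - lambda) = 0.0111 hours

0.0111 hours


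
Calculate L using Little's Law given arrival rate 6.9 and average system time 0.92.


L = lambda * W = 6.9 * 0.92 = 6.35

6.35


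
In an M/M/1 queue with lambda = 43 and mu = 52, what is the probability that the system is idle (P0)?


P0 = 1 - rho = 1 - 43/52 = 0.1731

0.1731


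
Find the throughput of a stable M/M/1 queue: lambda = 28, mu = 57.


For a stable queue (lambda < mu), throughput = lambda = 28 per hour

28 per hour


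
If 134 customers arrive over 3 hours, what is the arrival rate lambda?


lambda = total arrivals / time = 134 / 3 = 44.67 per hour

44.67 per hour


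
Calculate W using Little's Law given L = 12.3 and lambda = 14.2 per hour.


W = L / lambda = 12.3 / 14.2 = 0.8662 hours

0.8662 hours


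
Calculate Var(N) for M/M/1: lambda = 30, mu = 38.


rho = 30/38; Var(N) = rho/(1-rho)^2 = 17.81

17.81


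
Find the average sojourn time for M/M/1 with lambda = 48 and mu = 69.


W = 1/(mu - lambda) = 1/(69 - 48) = 0.0476 hours

0.0476 hours


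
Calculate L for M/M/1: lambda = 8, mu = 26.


rho = 8/26; L = rho/(1-rho) = 0.44

0.44


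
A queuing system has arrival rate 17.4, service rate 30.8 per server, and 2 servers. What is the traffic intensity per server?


rho = lambda / (c * mu) = 17.4 / (2 * 30.8) = 0.2825

0.2825


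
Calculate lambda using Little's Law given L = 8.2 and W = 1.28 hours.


lambda = L / W = 8.2 / 1.28 = 6.41 per hour

6.41 per hour


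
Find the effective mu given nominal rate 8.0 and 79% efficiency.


Effective rate = mu * efficiency = 8.0 * 0.79 = 6.32 per hour

6.32 per hour


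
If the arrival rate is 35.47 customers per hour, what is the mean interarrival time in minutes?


Mean interarrival time = 60/lambda = 60/35.47 = 1.69 minutes

1.69 minutes


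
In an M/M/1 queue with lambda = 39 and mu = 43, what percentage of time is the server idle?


Idle fraction = (1 - rho) * 100 = (1 - 39/43) * 100 = 9.3%

9.3%


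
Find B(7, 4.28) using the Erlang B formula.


B(N,A) = (A^N/N!) / sum(A^k/k!, k=0..N) with N=7, A=4.28 = 0.0777

0.0777


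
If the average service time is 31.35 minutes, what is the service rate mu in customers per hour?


mu = 60 / avg_service_time = 60 / 31.35 = 1.91 per hour

1.91 per hour


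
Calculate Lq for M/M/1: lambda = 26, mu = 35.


rho = 26/35; Lq = rho^2/(1-rho) = 2.15

2.15


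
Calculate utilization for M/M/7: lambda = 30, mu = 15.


rho = lambda/(c*mu) = 30/(7*15) = 0.2857

0.2857


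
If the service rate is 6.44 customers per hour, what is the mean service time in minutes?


Mean service time = 60/mu = 60/6.44 = 9.32 minutes

9.32 minutes


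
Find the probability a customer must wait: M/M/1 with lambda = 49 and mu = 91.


P(wait) = rho = lambda/mu = 49/91 = 0.5385

0.5385


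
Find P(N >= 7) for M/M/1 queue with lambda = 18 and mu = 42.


P(N >= 7) = rho^7 = (18/42)^7 = 0.0027

0.0027


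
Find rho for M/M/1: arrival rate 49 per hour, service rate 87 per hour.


rho = lambda/mu = 49/87 = 0.5632

0.5632


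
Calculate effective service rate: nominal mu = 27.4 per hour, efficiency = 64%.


Effective rate = mu * efficiency = 27.4 * 0.64 = 17.54 per hour

17.54 per hour


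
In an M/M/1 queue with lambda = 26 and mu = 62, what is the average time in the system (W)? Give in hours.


W = 1/(mu - lambda) = 1/(62 - 26) = 0.0278 hours

0.0278 hours


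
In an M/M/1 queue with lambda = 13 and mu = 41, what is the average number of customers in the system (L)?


rho = 13/41; L = rho/(1-rho) = 0.46

0.46


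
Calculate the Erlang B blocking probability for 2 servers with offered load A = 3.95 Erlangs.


B(N,A) = (A^N/N!) / sum(A^k/k!, k=0..N) with N=2, A=3.95 = 0.6118

0.6118


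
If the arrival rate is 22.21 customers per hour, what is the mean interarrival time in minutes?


Mean interarrival time = 60/lambda = 60/22.21 = 2.7 minutes

2.7 minutes


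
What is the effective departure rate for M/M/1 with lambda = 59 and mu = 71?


For a stable queue (lambda < mu), throughput = lambda = 59 per hour

59 per hour


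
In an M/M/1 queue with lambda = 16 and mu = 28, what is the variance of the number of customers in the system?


rho = 16/28; Var(N) = rho/(1-rho)^2 = 3.11

3.11


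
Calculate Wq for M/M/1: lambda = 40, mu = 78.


rho = 40/78; Wq = rho/(mu - lambda) = 0.0135 hours

0.0135 hours


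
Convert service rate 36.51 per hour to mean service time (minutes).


Mean service time = 60/mu = 60/36.51 = 1.64 minutes

1.64 minutes


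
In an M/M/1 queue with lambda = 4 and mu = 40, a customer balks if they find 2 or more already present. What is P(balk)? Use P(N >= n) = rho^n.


P(N >= 2) = rho^2 = (4/40)^2 = 0.01

0.01


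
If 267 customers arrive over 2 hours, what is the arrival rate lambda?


lambda = total arrivals / time = 267 / 2 = 133.5 per hour

133.5 per hour


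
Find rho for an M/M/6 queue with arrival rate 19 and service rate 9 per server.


rho = lambda/(c*mu) = 19/(6*9) = 0.3519

0.3519


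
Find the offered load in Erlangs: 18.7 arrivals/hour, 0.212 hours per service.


Offered load a = lambda * E[S] = 18.7 * 0.212 = 3.96 Erlangs

3.96 Erlangs


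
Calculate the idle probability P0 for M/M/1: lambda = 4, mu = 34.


P0 = 1 - rho = 1 - 4/34 = 0.8824

0.8824


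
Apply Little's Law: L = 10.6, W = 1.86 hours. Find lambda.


lambda = L / W = 10.6 / 1.86 = 5.7 per hour

5.7 per hour


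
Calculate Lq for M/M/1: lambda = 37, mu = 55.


rho = 37/55; Lq = rho^2/(1-rho) = 1.38

1.38


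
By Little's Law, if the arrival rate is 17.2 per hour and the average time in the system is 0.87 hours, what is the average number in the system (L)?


L = lambda * W = 17.2 * 0.87 = 14.96

14.96


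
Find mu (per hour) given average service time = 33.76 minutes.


mu = 60 / avg_service_time = 60 / 33.76 = 1.78 per hour

1.78 per hour


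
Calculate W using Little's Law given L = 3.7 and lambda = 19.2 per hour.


W = L / lambda = 3.7 / 19.2 = 0.1927 hours

0.1927 hours


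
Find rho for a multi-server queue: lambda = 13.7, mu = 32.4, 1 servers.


rho = lambda / (c * mu) = 13.7 / (1 * 32.4) = 0.4228

0.4228


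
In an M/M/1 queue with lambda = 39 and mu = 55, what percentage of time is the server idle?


Idle fraction = (1 - rho) * 100 = (1 - 39/55) * 100 = 29.1%

29.1%


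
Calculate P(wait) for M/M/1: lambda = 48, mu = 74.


P(wait) = rho = lambda/mu = 48/74 = 0.6486

0.6486


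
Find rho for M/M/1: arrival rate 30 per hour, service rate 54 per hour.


rho = lambda/mu = 30/54 = 0.5556

0.5556


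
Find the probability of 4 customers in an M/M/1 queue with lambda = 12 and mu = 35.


rho = 12/35; P(n) = (1-rho)*rho^n = (1-12/35)*(12/35)^4 = 0.0091

0.0091


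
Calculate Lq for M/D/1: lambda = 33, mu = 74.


M/D/1: Lq = rho^2 / (2*(1-rho)) where rho = 33/74; Lq = 0.18

0.18


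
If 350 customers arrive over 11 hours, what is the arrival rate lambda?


lambda = total arrivals / time = 350 / 11 = 31.82 per hour

31.82 per hour


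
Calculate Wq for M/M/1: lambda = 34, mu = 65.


rho = 34/65; Wq = rho/(mu - lambda) = 0.0169 hours

0.0169 hours


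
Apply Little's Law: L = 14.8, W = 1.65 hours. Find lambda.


lambda = L / W = 14.8 / 1.65 = 8.97 per hour

8.97 per hour


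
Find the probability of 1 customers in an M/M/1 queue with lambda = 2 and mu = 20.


rho = 2/20; P(n) = (1-rho)*rho^n = (1-2/20)*(2/20)^1 = 0.09

0.09


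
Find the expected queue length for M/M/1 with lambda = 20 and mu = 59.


rho = 20/59; Lq = rho^2/(1-rho) = 0.17

0.17


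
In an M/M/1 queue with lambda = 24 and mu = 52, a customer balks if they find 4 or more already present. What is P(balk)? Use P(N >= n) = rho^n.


P(N >= 4) = rho^4 = (24/52)^4 = 0.0454

0.0454


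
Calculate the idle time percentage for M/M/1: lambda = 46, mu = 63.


Idle fraction = (1 - rho) * 100 = (1 - 46/63) * 100 = 27.0%

27.0%


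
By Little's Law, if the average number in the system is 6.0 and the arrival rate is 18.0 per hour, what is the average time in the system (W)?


W = L / lambda = 6.0 / 18.0 = 0.3333 hours

0.3333 hours


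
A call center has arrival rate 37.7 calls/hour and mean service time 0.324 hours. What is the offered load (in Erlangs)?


Offered load a = lambda * E[S] = 37.7 * 0.324 = 12.21 Erlangs

12.21 Erlangs


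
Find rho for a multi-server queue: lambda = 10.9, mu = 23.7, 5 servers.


rho = lambda / (c * mu) = 10.9 / (5 * 23.7) = 0.092

0.092


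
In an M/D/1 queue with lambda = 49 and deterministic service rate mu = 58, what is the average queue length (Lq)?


M/D/1: Lq = rho^2 / (2*(1-rho)) where rho = 49/58; Lq = 2.3

2.3


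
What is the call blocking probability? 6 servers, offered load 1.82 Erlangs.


B(N,A) = (A^N/N!) / sum(A^k/k!, k=0..N) with N=6, A=1.82 = 0.0082

0.0082


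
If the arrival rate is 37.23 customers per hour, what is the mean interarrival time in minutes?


Mean interarrival time = 60/lambda = 60/37.23 = 1.61 minutes

1.61 minutes


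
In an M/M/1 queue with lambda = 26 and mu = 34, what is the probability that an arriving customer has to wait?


P(wait) = rho = lambda/mu = 26/34 = 0.7647

0.7647


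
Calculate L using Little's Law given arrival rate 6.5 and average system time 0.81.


L = lambda * W = 6.5 * 0.81 = 5.27

5.27


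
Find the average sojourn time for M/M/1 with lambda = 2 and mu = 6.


W = 1/(mu - lambda) = 1/(6 - 2) = 0.25 hours

0.25 hours


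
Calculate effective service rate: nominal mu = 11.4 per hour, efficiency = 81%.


Effective rate = mu * efficiency = 11.4 * 0.81 = 9.23 per hour

9.23 per hour


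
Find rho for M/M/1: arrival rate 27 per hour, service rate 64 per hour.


rho = lambda/mu = 27/64 = 0.4219

0.4219


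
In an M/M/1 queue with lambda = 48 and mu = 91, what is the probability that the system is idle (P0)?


P0 = 1 - rho = 1 - 48/91 = 0.4725

0.4725


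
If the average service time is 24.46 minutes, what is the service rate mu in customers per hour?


mu = 60 / avg_service_time = 60 / 24.46 = 2.45 per hour

2.45 per hour


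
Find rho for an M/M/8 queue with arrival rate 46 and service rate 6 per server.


rho = lambda/(c*mu) = 46/(8*6) = 0.9583

0.9583


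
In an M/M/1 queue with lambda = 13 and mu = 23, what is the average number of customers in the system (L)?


rho = 13/23; L = rho/(1-rho) = 1.3

1.3


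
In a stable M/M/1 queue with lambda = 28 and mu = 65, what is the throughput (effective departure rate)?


For a stable queue (lambda < mu), throughput = lambda = 28 per hour

28 per hour


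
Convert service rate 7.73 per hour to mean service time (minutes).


Mean service time = 60/mu = 60/7.73 = 7.76 minutes

7.76 minutes


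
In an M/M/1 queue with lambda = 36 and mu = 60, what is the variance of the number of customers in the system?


rho = 36/60; Var(N) = rho/(1-rho)^2 = 3.75

3.75


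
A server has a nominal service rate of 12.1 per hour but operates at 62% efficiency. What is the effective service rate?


Effective rate = mu * efficiency = 12.1 * 0.62 = 7.5 per hour

7.5 per hour


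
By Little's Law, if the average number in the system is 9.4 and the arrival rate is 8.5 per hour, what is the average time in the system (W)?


W = L / lambda = 9.4 / 8.5 = 1.1059 hours

1.1059 hours


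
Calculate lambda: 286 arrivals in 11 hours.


lambda = total arrivals / time = 286 / 11 = 26.0 per hour

26.0 per hour


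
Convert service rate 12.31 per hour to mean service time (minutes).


Mean service time = 60/mu = 60/12.31 = 4.87 minutes

4.87 minutes


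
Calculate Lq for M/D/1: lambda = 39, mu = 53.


M/D/1: Lq = rho^2 / (2*(1-rho)) where rho = 39/53; Lq = 1.02

1.02


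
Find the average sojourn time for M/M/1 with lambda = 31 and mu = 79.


W = 1/(mu - lambda) = 1/(79 - 31) = 0.0208 hours

0.0208 hours


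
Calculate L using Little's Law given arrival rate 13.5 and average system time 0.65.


L = lambda * W = 13.5 * 0.65 = 8.78

8.78


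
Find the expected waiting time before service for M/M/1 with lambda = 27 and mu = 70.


rho = 27/70; Wq = rho/(mu - lambda) = 0.009 hours

0.009 hours


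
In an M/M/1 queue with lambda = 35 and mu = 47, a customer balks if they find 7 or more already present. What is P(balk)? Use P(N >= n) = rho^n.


P(N >= 7) = rho^7 = (35/47)^7 = 0.127

0.127


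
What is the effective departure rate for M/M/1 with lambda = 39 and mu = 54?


For a stable queue (lambda < mu), throughput = lambda = 39 per hour

39 per hour


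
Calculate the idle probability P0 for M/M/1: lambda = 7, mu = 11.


P0 = 1 - rho = 1 - 7/11 = 0.3636

0.3636


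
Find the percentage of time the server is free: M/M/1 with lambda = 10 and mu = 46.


Idle fraction = (1 - rho) * 100 = (1 - 10/46) * 100 = 78.3%

78.3%


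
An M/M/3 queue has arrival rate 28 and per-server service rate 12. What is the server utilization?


rho = lambda/(c*mu) = 28/(3*12) = 0.7778

0.7778


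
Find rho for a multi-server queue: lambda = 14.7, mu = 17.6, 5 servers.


rho = lambda / (c * mu) = 14.7 / (5 * 17.6) = 0.167

0.167


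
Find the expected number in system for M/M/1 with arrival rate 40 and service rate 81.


rho = 40/81; L = rho/(1-rho) = 0.98

0.98


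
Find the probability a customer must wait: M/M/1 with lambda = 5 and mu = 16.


P(wait) = rho = lambda/mu = 5/16 = 0.3125

0.3125


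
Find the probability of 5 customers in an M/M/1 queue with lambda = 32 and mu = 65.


rho = 32/65; P(n) = (1-rho)*rho^n = (1-32/65)*(32/65)^5 = 0.0147

0.0147


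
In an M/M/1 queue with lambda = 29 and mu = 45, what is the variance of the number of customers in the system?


rho = 29/45; Var(N) = rho/(1-rho)^2 = 5.1

5.1
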